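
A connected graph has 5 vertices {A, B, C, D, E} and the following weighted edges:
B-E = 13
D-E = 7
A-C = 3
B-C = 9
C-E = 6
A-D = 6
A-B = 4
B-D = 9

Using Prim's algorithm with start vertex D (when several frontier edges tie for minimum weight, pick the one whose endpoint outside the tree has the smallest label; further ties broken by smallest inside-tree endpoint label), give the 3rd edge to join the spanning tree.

A-B

Prim's algorithm from D:
Step 1: cheapest edge leaving the tree is A-D (6); add A.
Step 2: cheapest edge leaving the tree is A-C (3); add C.
Step 3: cheapest edge leaving the tree is A-B (4); add B.
Step 4: cheapest edge leaving the tree is C-E (6); add E.
The 3rd edge added is A-B.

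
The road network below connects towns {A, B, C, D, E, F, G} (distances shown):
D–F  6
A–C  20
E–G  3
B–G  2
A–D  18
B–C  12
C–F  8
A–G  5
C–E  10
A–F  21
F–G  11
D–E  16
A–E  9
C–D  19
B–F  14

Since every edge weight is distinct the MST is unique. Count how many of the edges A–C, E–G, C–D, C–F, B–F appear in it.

Kruskal's algorithm — process edges by increasing weight (ties by edge label):
B–G (2): add — endpoints in different components.
E–G (3): add — endpoints in different components.
A–G (5): add — endpoints in different components.
D–F (6): add — endpoints in different components.
C–F (8): add — endpoints in different components.
A–E (9): skip — A and E already connected.
C–E (10): add — endpoints in different components.
MST edge set: {B–G, E–G, A–G, D–F, C–F, C–E}.
Of the listed edges, {E–G, C–F} are in the MST → 2.

2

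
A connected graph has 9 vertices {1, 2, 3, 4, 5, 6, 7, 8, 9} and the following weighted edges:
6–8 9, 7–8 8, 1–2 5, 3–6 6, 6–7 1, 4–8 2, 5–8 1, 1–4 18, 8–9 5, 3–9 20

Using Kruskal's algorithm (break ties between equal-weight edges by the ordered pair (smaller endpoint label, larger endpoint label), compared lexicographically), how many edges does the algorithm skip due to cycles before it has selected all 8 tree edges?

Kruskal: consider edges lightest-first.
5–8 (1): add — endpoints in different components.
6–7 (1): add — endpoints in different components.
4–8 (2): add — endpoints in different components.
1–2 (5): add — endpoints in different components.
8–9 (5): add — endpoints in different components.
3–6 (6): add — endpoints in different components.
7–8 (8): add — endpoints in different components.
6–8 (9): skip — 6 and 8 already connected.
1–4 (18): add — endpoints in different components.
Edges rejected before the tree was complete: 1.

1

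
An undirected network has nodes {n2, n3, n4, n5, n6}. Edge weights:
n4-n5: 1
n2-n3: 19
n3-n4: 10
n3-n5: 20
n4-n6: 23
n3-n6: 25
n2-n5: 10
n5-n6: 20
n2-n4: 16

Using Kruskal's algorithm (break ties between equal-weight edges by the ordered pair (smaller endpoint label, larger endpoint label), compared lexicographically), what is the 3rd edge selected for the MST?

Kruskal: consider edges lightest-first.
n4-n5 (1): add. Components now {n2} {n4,n5} {n6} {n3}
n2-n5 (10): add. Components now {n2,n4,n5} {n6} {n3}
n3-n4 (10): add. Components now {n2,n3,n4,n5} {n6}
n2-n4 (16): skip — n2 and n4 already connected.
n2-n3 (19): skip — n2 and n3 already connected.
n3-n5 (20): skip — n5 and n3 already connected.
n5-n6 (20): add. Components now {n2,n3,n4,n5,n6}
The 3rd edge added is n3-n4.

n3-n4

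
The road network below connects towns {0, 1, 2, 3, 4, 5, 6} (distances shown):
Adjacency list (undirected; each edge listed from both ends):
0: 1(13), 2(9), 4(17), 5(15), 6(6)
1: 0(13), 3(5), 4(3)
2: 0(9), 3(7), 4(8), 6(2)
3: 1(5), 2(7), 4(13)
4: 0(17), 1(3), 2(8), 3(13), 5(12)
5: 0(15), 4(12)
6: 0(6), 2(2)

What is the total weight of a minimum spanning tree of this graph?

Sort edges by weight, then run Kruskal:
2–6 (2): add. Components now {0} {1} {2,6} {3} {4} {5}
1–4 (3): add. Components now {0} {1,4} {2,6} {3} {5}
1–3 (5): add. Components now {0} {1,3,4} {2,6} {5}
0–6 (6): add. Components now {0,2,6} {1,3,4} {5}
2–3 (7): add. Components now {0,1,2,3,4,6} {5}
2–4 (8): skip — 2 and 4 already connected.
0–2 (9): skip — 0 and 2 already connected.
4–5 (12): add. Components now {0,1,2,3,4,5,6}
MST edges: 2–6, 1–4, 1–3, 0–6, 2–3, 4–5; total weight 2+3+5+6+7+12 = 35.

35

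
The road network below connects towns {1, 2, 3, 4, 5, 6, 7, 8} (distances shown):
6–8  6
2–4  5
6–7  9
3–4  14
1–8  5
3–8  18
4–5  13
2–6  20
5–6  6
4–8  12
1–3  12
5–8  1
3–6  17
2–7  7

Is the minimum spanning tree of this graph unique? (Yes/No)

No

Kruskal: consider edges lightest-first.
5–8 (1): add — endpoints in different components.
1–8 (5): add — endpoints in different components.
2–4 (5): add — endpoints in different components.
5–6 (6): add — endpoints in different components.
6–8 (6): skip — 6 and 8 already connected.
2–7 (7): add — endpoints in different components.
6–7 (9): add — endpoints in different components.
1–3 (12): add — endpoints in different components.
Non-tree edge 6–8 has weight 6, equal to the heaviest edge on its tree cycle — swapping gives another MST of the same weight. Not unique.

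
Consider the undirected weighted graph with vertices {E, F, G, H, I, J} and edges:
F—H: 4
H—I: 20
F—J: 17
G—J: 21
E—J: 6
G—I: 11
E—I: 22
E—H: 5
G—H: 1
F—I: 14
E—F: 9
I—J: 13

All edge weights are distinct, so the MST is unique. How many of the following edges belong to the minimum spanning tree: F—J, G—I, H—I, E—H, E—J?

Kruskal: consider edges lightest-first.
G—H (1): add. Components now {E} {F} {G,H} {I} {J}
F—H (4): add. Components now {E} {F,G,H} {I} {J}
E—H (5): add. Components now {E,F,G,H} {I} {J}
E—J (6): add. Components now {E,F,G,H,J} {I}
E—F (9): skip — E and F already connected.
G—I (11): add. Components now {E,F,G,H,I,J}
MST edge set: {G—H, F—H, E—H, E—J, G—I}.
Of the listed edges, {G—I, E—H, E—J} are in the MST → 3.

3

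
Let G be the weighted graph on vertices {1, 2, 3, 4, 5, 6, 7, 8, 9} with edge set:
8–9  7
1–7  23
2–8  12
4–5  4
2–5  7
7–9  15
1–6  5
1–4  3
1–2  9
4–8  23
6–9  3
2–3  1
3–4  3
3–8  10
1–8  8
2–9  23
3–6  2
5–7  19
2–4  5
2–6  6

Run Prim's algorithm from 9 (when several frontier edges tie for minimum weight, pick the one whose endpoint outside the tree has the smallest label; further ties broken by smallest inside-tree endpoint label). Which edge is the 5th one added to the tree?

Grow the tree from 9 using Prim:
Step 1: cheapest edge leaving the tree is 6–9 (3); add 6.
Step 2: cheapest edge leaving the tree is 3–6 (2); add 3.
Step 3: cheapest edge leaving the tree is 2–3 (1); add 2.
Step 4: cheapest edge leaving the tree is 3–4 (3); add 4.
Step 5: cheapest edge leaving the tree is 1–4 (3); add 1.
Step 6: cheapest edge leaving the tree is 4–5 (4); add 5.
Step 7: cheapest edge leaving the tree is 8–9 (7); add 8.
Step 8: cheapest edge leaving the tree is 7–9 (15); add 7.
The 5th edge added is 1–4.

1-4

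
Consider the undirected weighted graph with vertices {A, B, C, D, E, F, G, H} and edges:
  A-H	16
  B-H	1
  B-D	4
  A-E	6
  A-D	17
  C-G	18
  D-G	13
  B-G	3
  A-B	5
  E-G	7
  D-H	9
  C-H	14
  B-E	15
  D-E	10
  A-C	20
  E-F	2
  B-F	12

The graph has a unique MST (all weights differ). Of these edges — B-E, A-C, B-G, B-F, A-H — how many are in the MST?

1

Kruskal's algorithm — process edges by increasing weight (ties by edge label):
B-H (1): add — endpoints in different components.
E-F (2): add — endpoints in different components.
B-G (3): add — endpoints in different components.
B-D (4): add — endpoints in different components.
A-B (5): add — endpoints in different components.
A-E (6): add — endpoints in different components.
E-G (7): skip — E and G already connected.
D-H (9): skip — D and H already connected.
D-E (10): skip — D and E already connected.
B-F (12): skip — B and F already connected.
D-G (13): skip — D and G already connected.
C-H (14): add — endpoints in different components.
MST edge set: {B-H, E-F, B-G, B-D, A-B, A-E, C-H}.
Of the listed edges, {B-G} are in the MST → 1.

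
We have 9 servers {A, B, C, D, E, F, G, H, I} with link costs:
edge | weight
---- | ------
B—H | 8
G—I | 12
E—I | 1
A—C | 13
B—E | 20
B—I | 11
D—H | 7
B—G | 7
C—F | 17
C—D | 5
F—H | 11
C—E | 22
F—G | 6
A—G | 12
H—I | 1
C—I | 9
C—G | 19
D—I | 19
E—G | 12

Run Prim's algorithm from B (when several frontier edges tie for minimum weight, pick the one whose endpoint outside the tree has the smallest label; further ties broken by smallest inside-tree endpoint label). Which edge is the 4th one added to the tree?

Prim's algorithm from B:
Step 1: cheapest edge leaving the tree is B—G (7); add G.
Step 2: cheapest edge leaving the tree is F—G (6); add F.
Step 3: cheapest edge leaving the tree is B—H (8); add H.
Step 4: cheapest edge leaving the tree is H—I (1); add I.
Step 5: cheapest edge leaving the tree is E—I (1); add E.
Step 6: cheapest edge leaving the tree is D—H (7); add D.
Step 7: cheapest edge leaving the tree is C—D (5); add C.
Step 8: cheapest edge leaving the tree is A—G (12); add A.
The 4th edge added is H—I.

H-I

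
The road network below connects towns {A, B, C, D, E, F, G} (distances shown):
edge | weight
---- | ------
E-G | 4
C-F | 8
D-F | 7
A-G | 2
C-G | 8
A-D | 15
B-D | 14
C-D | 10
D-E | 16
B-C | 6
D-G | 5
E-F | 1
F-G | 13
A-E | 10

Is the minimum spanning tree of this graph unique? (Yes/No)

Kruskal's algorithm — process edges by increasing weight (ties by edge label):
E-F (1): add. Components now {A} {B} {C} {D} {E,F} {G}
A-G (2): add. Components now {A,G} {B} {C} {D} {E,F}
E-G (4): add. Components now {A,E,F,G} {B} {C} {D}
D-G (5): add. Components now {A,D,E,F,G} {B} {C}
B-C (6): add. Components now {A,D,E,F,G} {B,C}
D-F (7): skip — D and F already connected.
C-F (8): add. Components now {A,B,C,D,E,F,G}
Non-tree edge C-G has weight 8, equal to the heaviest edge on its tree cycle — swapping gives another MST of the same weight. Not unique.

No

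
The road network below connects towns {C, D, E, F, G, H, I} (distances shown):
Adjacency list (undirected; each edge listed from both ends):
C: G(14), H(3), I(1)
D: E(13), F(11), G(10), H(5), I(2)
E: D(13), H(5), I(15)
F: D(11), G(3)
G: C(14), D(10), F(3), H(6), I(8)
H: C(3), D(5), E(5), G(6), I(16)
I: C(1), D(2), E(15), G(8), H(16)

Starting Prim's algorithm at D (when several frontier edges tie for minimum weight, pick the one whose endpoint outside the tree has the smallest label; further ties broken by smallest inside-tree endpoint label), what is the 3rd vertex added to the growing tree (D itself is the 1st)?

C

Prim, starting at D.
Step 1: cheapest edge leaving the tree is D I (2); add I.
Step 2: cheapest edge leaving the tree is C I (1); add C.
Step 3: cheapest edge leaving the tree is C H (3); add H.
Step 4: cheapest edge leaving the tree is E H (5); add E.
Step 5: cheapest edge leaving the tree is G H (6); add G.
Step 6: cheapest edge leaving the tree is F G (3); add F.
Vertex order: D, I, C, H, E, G, F. The 3rd vertex is C.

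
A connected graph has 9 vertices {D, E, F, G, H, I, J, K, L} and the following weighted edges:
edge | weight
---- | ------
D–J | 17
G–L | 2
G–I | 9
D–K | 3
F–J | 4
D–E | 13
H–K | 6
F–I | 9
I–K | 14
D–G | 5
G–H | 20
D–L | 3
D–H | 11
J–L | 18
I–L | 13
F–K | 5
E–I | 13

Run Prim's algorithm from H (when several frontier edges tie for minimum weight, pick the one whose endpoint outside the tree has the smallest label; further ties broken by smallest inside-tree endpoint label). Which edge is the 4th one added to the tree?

G-L

Prim's algorithm from H:
Step 1: cheapest edge leaving the tree is H–K (6); add K.
Step 2: cheapest edge leaving the tree is D–K (3); add D.
Step 3: cheapest edge leaving the tree is D–L (3); add L.
Step 4: cheapest edge leaving the tree is G–L (2); add G.
Step 5: cheapest edge leaving the tree is F–K (5); add F.
Step 6: cheapest edge leaving the tree is F–J (4); add J.
Step 7: cheapest edge leaving the tree is F–I (9); add I.
Step 8: cheapest edge leaving the tree is D–E (13); add E.
The 4th edge added is G–L.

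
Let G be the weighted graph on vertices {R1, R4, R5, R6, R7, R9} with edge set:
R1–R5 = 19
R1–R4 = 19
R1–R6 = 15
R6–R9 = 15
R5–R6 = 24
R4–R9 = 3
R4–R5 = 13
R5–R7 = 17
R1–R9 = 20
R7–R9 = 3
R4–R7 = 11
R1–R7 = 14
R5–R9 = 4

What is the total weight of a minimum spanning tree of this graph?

39

Kruskal: consider edges lightest-first.
R4–R9 (3): add — endpoints in different components.
R7–R9 (3): add — endpoints in different components.
R5–R9 (4): add — endpoints in different components.
R4–R7 (11): skip — R7 and R4 already connected.
R4–R5 (13): skip — R5 and R4 already connected.
R1–R7 (14): add — endpoints in different components.
R1–R6 (15): add — endpoints in different components.
MST edges: R4–R9, R7–R9, R5–R9, R1–R7, R1–R6; total weight 3+3+4+14+15 = 39.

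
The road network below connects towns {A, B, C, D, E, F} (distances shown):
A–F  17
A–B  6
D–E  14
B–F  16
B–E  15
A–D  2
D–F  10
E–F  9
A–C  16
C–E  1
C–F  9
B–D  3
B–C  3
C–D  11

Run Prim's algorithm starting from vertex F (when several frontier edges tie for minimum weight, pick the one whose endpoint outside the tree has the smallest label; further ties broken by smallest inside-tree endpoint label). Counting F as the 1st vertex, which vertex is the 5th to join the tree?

Prim's algorithm from F:
Step 1: frontier [C–F 9, E–F 9, D–F 10, B–F 16, A–F 17] → take C–F (9); add C.
Step 2: frontier [C–E 1, B–C 3, C–D 11, A–C 16, E–F 9, D–F 10, B–F 16, A–F 17] → take C–E (1); add E.
Step 3: frontier [B–C 3, C–D 11, A–C 16, D–E 14, B–E 15, D–F 10, B–F 16, A–F 17] → take B–C (3); add B.
Step 4: frontier [B–D 3, A–B 6, C–D 11, A–C 16, D–E 14, D–F 10, A–F 17] → take B–D (3); add D.
Step 5: frontier [A–B 6, A–C 16, A–D 2, A–F 17] → take A–D (2); add A.
Vertex order: F, C, E, B, D, A. The 5th vertex is D.

D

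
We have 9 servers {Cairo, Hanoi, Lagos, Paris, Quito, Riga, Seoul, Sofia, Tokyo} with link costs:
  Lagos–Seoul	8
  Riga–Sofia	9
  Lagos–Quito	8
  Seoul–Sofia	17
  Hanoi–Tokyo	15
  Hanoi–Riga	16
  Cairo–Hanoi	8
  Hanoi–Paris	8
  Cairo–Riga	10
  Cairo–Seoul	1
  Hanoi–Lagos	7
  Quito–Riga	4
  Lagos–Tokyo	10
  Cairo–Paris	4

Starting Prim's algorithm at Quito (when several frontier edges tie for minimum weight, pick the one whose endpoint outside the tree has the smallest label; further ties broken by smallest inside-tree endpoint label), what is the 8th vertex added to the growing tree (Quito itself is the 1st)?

Sofia

Grow the tree from Quito using Prim:
Step 1: cheapest edge leaving the tree is Quito–Riga (4); add Riga.
Step 2: cheapest edge leaving the tree is Lagos–Quito (8); add Lagos.
Step 3: cheapest edge leaving the tree is Hanoi–Lagos (7); add Hanoi.
Step 4: cheapest edge leaving the tree is Cairo–Hanoi (8); add Cairo.
Step 5: cheapest edge leaving the tree is Cairo–Seoul (1); add Seoul.
Step 6: cheapest edge leaving the tree is Cairo–Paris (4); add Paris.
Step 7: cheapest edge leaving the tree is Riga–Sofia (9); add Sofia.
Step 8: cheapest edge leaving the tree is Lagos–Tokyo (10); add Tokyo.
Vertex order: Quito, Riga, Lagos, Hanoi, Cairo, Seoul, Paris, Sofia, Tokyo. The 8th vertex is Sofia.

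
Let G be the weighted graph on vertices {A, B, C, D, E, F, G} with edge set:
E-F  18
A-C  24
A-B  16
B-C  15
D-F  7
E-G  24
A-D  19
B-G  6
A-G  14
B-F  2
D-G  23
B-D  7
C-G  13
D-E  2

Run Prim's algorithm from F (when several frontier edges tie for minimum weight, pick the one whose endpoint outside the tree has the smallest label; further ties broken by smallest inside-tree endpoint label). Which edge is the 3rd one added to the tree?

B-D

Prim, starting at F.
Step 1: frontier [B-F 2, D-F 7, E-F 18] → take B-F (2); add B.
Step 2: frontier [B-G 6, B-D 7, B-C 15, A-B 16, D-F 7, E-F 18] → take B-G (6); add G.
Step 3: frontier [B-D 7, B-C 15, A-B 16, D-F 7, E-F 18, C-G 13, A-G 14, D-G 23, E-G 24] → take B-D (7); add D.
Step 4: frontier [B-C 15, A-B 16, D-E 2, A-D 19, E-F 18, C-G 13, A-G 14, E-G 24] → take D-E (2); add E.
Step 5: frontier [B-C 15, A-B 16, A-D 19, C-G 13, A-G 14] → take C-G (13); add C.
Step 6: frontier [A-B 16, A-C 24, A-D 19, A-G 14] → take A-G (14); add A.
The 3rd edge added is B-D.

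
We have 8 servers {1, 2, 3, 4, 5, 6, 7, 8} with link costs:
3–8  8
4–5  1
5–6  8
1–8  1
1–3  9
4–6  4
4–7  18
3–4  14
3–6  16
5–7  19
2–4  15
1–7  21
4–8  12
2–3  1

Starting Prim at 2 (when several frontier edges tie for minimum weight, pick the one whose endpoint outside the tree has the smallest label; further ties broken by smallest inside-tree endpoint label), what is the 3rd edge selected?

Prim's algorithm from 2:
Step 1: frontier [2–3 1, 2–4 15] → take 2–3 (1); add 3.
Step 2: frontier [2–4 15, 3–8 8, 1–3 9, 3–4 14, 3–6 16] → take 3–8 (8); add 8.
Step 3: frontier [2–4 15, 1–3 9, 3–4 14, 3–6 16, 1–8 1, 4–8 12] → take 1–8 (1); add 1.
Step 4: frontier [1–7 21, 2–4 15, 3–4 14, 3–6 16, 4–8 12] → take 4–8 (12); add 4.
Step 5: frontier [1–7 21, 3–6 16, 4–5 1, 4–6 4, 4–7 18] → take 4–5 (1); add 5.
Step 6: frontier [1–7 21, 3–6 16, 4–6 4, 4–7 18, 5–6 8, 5–7 19] → take 4–6 (4); add 6.
Step 7: frontier [1–7 21, 4–7 18, 5–7 19] → take 4–7 (18); add 7.
The 3rd edge added is 1–8.

1-8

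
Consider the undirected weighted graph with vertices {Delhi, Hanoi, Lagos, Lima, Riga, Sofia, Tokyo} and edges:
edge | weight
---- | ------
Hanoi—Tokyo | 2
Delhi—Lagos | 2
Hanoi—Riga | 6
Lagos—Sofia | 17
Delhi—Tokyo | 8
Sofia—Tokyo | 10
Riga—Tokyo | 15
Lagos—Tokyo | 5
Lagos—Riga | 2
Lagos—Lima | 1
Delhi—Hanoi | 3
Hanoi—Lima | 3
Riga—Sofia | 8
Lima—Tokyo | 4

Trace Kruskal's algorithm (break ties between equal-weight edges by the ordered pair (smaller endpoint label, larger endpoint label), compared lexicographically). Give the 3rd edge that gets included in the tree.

Kruskal's algorithm — process edges by increasing weight (ties by edge label):
Lagos—Lima (1): add. Components now {Tokyo} {Lagos,Lima} {Delhi} {Hanoi} {Sofia} {Riga}
Delhi—Lagos (2): add. Components now {Tokyo} {Delhi,Lagos,Lima} {Hanoi} {Sofia} {Riga}
Hanoi—Tokyo (2): add. Components now {Hanoi,Tokyo} {Delhi,Lagos,Lima} {Sofia} {Riga}
Lagos—Riga (2): add. Components now {Hanoi,Tokyo} {Delhi,Lagos,Lima,Riga} {Sofia}
Delhi—Hanoi (3): add. Components now {Delhi,Hanoi,Lagos,Lima,Riga,Tokyo} {Sofia}
Hanoi—Lima (3): skip — Hanoi and Lima already connected.
Lima—Tokyo (4): skip — Tokyo and Lima already connected.
Lagos—Tokyo (5): skip — Tokyo and Lagos already connected.
Hanoi—Riga (6): skip — Hanoi and Riga already connected.
Delhi—Tokyo (8): skip — Tokyo and Delhi already connected.
Riga—Sofia (8): add. Components now {Delhi,Hanoi,Lagos,Lima,Riga,Sofia,Tokyo}
The 3rd edge added is Hanoi—Tokyo.

Hanoi-Tokyo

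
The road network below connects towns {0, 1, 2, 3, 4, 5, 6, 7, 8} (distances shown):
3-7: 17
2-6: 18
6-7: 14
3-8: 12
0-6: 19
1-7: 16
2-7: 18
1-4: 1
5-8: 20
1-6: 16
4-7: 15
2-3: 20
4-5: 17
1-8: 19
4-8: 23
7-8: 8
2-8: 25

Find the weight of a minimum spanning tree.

104

Sort edges by weight, then run Kruskal:
1-4 (1): add — endpoints in different components.
7-8 (8): add — endpoints in different components.
3-8 (12): add — endpoints in different components.
6-7 (14): add — endpoints in different components.
4-7 (15): add — endpoints in different components.
1-6 (16): skip — 1 and 6 already connected.
1-7 (16): skip — 1 and 7 already connected.
3-7 (17): skip — 3 and 7 already connected.
4-5 (17): add — endpoints in different components.
2-6 (18): add — endpoints in different components.
2-7 (18): skip — 2 and 7 already connected.
0-6 (19): add — endpoints in different components.
MST edges: 1-4, 7-8, 3-8, 6-7, 4-7, 4-5, 2-6, 0-6; total weight 1+8+12+14+15+17+18+19 = 104.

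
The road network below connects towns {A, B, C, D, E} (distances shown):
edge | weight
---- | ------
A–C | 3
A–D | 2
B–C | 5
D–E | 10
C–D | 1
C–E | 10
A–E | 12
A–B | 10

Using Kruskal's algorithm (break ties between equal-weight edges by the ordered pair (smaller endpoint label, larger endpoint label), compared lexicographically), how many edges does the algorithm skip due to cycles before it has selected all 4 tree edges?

Kruskal's algorithm — process edges by increasing weight (ties by edge label):
C–D (1): add. Components now {A} {B} {C,D} {E}
A–D (2): add. Components now {A,C,D} {B} {E}
A–C (3): skip — A and C already connected.
B–C (5): add. Components now {A,B,C,D} {E}
A–B (10): skip — A and B already connected.
C–E (10): add. Components now {A,B,C,D,E}
Edges rejected before the tree was complete: 2.

2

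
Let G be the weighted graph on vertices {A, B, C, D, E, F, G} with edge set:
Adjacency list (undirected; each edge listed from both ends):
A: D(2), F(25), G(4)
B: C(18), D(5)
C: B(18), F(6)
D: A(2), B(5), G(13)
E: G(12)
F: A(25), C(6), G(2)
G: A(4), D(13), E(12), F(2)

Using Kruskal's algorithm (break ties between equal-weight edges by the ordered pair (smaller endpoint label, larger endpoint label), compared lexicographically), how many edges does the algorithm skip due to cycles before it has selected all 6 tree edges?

0

Kruskal's algorithm — process edges by increasing weight (ties by edge label):
A-D (2): add — endpoints in different components.
F-G (2): add — endpoints in different components.
A-G (4): add — endpoints in different components.
B-D (5): add — endpoints in different components.
C-F (6): add — endpoints in different components.
E-G (12): add — endpoints in different components.
Edges rejected before the tree was complete: 0.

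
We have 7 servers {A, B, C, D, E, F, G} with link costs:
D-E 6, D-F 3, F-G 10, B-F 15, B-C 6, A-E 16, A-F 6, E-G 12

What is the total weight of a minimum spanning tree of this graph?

Kruskal: consider edges lightest-first.
D-F (3): add. Components now {A} {B} {C} {D,F} {E} {G}
A-F (6): add. Components now {A,D,F} {B} {C} {E} {G}
B-C (6): add. Components now {A,D,F} {B,C} {E} {G}
D-E (6): add. Components now {A,D,E,F} {B,C} {G}
F-G (10): add. Components now {A,D,E,F,G} {B,C}
E-G (12): skip — E and G already connected.
B-F (15): add. Components now {A,B,C,D,E,F,G}
MST edges: D-F, A-F, B-C, D-E, F-G, B-F; total weight 3+6+6+6+10+15 = 46.

46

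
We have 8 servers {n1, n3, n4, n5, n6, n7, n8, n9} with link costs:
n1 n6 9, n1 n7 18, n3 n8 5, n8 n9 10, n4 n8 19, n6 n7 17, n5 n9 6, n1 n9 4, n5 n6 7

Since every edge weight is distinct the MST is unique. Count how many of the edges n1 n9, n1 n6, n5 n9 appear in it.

2

Kruskal's algorithm — process edges by increasing weight (ties by edge label):
n1 n9 (4): add — endpoints in different components.
n3 n8 (5): add — endpoints in different components.
n5 n9 (6): add — endpoints in different components.
n5 n6 (7): add — endpoints in different components.
n1 n6 (9): skip — n6 and n1 already connected.
n8 n9 (10): add — endpoints in different components.
n6 n7 (17): add — endpoints in different components.
n1 n7 (18): skip — n1 and n7 already connected.
n4 n8 (19): add — endpoints in different components.
MST edge set: {n1 n9, n3 n8, n5 n9, n5 n6, n8 n9, n6 n7, n4 n8}.
Of the listed edges, {n1 n9, n5 n9} are in the MST → 2.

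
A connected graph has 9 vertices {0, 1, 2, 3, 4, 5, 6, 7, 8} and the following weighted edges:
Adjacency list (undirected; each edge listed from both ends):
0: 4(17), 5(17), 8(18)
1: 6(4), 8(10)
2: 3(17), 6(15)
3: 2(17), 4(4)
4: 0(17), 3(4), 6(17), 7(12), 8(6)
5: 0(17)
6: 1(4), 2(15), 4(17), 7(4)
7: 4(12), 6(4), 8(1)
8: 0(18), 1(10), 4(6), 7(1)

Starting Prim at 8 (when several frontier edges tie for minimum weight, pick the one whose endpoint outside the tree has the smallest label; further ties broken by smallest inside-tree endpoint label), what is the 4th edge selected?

4-8

Prim, starting at 8.
Step 1: frontier [7–8 1, 4–8 6, 1–8 10, 0–8 18] → take 7–8 (1); add 7.
Step 2: frontier [6–7 4, 4–7 12, 4–8 6, 1–8 10, 0–8 18] → take 6–7 (4); add 6.
Step 3: frontier [1–6 4, 2–6 15, 4–6 17, 4–7 12, 4–8 6, 1–8 10, 0–8 18] → take 1–6 (4); add 1.
Step 4: frontier [2–6 15, 4–6 17, 4–7 12, 4–8 6, 0–8 18] → take 4–8 (6); add 4.
Step 5: frontier [3–4 4, 0–4 17, 2–6 15, 0–8 18] → take 3–4 (4); add 3.
Step 6: frontier [2–3 17, 0–4 17, 2–6 15, 0–8 18] → take 2–6 (15); add 2.
Step 7: frontier [0–4 17, 0–8 18] → take 0–4 (17); add 0.
Step 8: frontier [0–5 17] → take 0–5 (17); add 5.
The 4th edge added is 4–8.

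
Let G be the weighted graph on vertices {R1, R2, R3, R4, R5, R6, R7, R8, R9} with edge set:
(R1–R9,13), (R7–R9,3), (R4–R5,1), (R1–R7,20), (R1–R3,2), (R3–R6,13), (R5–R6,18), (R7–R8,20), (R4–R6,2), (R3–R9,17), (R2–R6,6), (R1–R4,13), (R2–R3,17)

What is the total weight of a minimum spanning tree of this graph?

60

Prim, starting at R4.
Step 1: cheapest edge leaving the tree is R4–R5 (1); add R5.
Step 2: cheapest edge leaving the tree is R4–R6 (2); add R6.
Step 3: cheapest edge leaving the tree is R2–R6 (6); add R2.
Step 4: cheapest edge leaving the tree is R1–R4 (13); add R1.
Step 5: cheapest edge leaving the tree is R1–R3 (2); add R3.
Step 6: cheapest edge leaving the tree is R1–R9 (13); add R9.
Step 7: cheapest edge leaving the tree is R7–R9 (3); add R7.
Step 8: cheapest edge leaving the tree is R7–R8 (20); add R8.
MST edges: R4–R5, R4–R6, R2–R6, R1–R4, R1–R3, R1–R9, R7–R9, R7–R8; total weight 1+2+6+13+2+13+3+20 = 60.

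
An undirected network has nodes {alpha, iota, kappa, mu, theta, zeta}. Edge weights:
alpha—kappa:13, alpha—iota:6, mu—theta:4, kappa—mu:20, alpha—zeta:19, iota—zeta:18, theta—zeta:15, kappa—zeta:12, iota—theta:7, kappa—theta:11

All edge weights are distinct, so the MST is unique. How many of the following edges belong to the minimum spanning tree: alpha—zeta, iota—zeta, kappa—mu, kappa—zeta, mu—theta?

2

Kruskal: consider edges lightest-first.
mu—theta (4): add — endpoints in different components.
alpha—iota (6): add — endpoints in different components.
iota—theta (7): add — endpoints in different components.
kappa—theta (11): add — endpoints in different components.
kappa—zeta (12): add — endpoints in different components.
MST edge set: {mu—theta, alpha—iota, iota—theta, kappa—theta, kappa—zeta}.
Of the listed edges, {kappa—zeta, mu—theta} are in the MST → 2.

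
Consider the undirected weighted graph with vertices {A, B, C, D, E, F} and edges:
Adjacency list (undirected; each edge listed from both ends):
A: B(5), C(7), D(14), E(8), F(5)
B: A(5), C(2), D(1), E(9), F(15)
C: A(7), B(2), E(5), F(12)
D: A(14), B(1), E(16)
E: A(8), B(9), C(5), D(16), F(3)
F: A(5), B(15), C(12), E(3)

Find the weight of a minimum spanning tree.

16

Prim's algorithm from C:
Step 1: frontier [B C 2, C E 5, A C 7, C F 12] → take B C (2); add B.
Step 2: frontier [B D 1, A B 5, B E 9, B F 15, C E 5, A C 7, C F 12] → take B D (1); add D.
Step 3: frontier [A B 5, B E 9, B F 15, C E 5, A C 7, C F 12, A D 14, D E 16] → take A B (5); add A.
Step 4: frontier [A F 5, A E 8, B E 9, B F 15, C E 5, C F 12, D E 16] → take C E (5); add E.
Step 5: frontier [A F 5, B F 15, C F 12, E F 3] → take E F (3); add F.
MST edges: B C, B D, A B, C E, E F; total weight 2+1+5+5+3 = 16.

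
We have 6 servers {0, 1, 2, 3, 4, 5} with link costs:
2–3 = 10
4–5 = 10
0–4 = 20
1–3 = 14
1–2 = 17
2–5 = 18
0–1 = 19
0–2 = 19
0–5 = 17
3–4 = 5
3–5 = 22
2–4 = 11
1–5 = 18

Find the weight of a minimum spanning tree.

Prim, starting at 0.
Step 1: cheapest edge leaving the tree is 0–5 (17); add 5.
Step 2: cheapest edge leaving the tree is 4–5 (10); add 4.
Step 3: cheapest edge leaving the tree is 3–4 (5); add 3.
Step 4: cheapest edge leaving the tree is 2–3 (10); add 2.
Step 5: cheapest edge leaving the tree is 1–3 (14); add 1.
MST edges: 0–5, 4–5, 3–4, 2–3, 1–3; total weight 17+10+5+10+14 = 56.

56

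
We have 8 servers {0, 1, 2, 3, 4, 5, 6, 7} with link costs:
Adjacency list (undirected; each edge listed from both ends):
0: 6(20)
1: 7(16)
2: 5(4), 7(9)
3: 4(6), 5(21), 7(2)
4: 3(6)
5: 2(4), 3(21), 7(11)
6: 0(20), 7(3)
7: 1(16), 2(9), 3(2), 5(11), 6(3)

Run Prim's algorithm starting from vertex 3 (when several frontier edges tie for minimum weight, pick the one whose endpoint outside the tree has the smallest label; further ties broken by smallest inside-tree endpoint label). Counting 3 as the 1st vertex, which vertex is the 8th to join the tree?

Prim, starting at 3.
Step 1: cheapest edge leaving the tree is 3—7 (2); add 7.
Step 2: cheapest edge leaving the tree is 6—7 (3); add 6.
Step 3: cheapest edge leaving the tree is 3—4 (6); add 4.
Step 4: cheapest edge leaving the tree is 2—7 (9); add 2.
Step 5: cheapest edge leaving the tree is 2—5 (4); add 5.
Step 6: cheapest edge leaving the tree is 1—7 (16); add 1.
Step 7: cheapest edge leaving the tree is 0—6 (20); add 0.
Vertex order: 3, 7, 6, 4, 2, 5, 1, 0. The 8th vertex is 0.

0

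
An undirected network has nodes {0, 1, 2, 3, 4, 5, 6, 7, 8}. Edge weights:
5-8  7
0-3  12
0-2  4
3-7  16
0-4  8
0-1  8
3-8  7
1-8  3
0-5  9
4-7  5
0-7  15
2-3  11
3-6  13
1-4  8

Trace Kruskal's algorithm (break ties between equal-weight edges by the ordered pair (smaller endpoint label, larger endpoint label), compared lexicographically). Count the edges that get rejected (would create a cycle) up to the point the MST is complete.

Sort edges by weight, then run Kruskal:
1-8 (3): add — endpoints in different components.
0-2 (4): add — endpoints in different components.
4-7 (5): add — endpoints in different components.
3-8 (7): add — endpoints in different components.
5-8 (7): add — endpoints in different components.
0-1 (8): add — endpoints in different components.
0-4 (8): add — endpoints in different components.
1-4 (8): skip — 1 and 4 already connected.
0-5 (9): skip — 0 and 5 already connected.
2-3 (11): skip — 2 and 3 already connected.
0-3 (12): skip — 0 and 3 already connected.
3-6 (13): add — endpoints in different components.
Edges rejected before the tree was complete: 4.

4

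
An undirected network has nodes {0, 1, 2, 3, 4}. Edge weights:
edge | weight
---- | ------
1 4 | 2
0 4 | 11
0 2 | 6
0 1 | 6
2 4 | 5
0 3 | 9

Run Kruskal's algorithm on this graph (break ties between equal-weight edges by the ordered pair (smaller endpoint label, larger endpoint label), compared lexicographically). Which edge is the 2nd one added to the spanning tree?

2-4

Kruskal's algorithm — process edges by increasing weight (ties by edge label):
1 4 (2): add — endpoints in different components.
2 4 (5): add — endpoints in different components.
0 1 (6): add — endpoints in different components.
0 2 (6): skip — 0 and 2 already connected.
0 3 (9): add — endpoints in different components.
The 2nd edge added is 2 4.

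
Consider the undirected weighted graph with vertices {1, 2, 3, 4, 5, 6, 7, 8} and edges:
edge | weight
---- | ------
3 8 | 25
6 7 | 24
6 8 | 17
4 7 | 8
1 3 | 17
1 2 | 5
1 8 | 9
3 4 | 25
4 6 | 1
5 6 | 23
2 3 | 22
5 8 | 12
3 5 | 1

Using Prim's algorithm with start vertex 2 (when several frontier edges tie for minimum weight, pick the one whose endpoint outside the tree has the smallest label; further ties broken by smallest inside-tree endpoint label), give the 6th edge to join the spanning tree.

Prim's algorithm from 2:
Step 1: cheapest edge leaving the tree is 1 2 (5); add 1.
Step 2: cheapest edge leaving the tree is 1 8 (9); add 8.
Step 3: cheapest edge leaving the tree is 5 8 (12); add 5.
Step 4: cheapest edge leaving the tree is 3 5 (1); add 3.
Step 5: cheapest edge leaving the tree is 6 8 (17); add 6.
Step 6: cheapest edge leaving the tree is 4 6 (1); add 4.
Step 7: cheapest edge leaving the tree is 4 7 (8); add 7.
The 6th edge added is 4 6.

4-6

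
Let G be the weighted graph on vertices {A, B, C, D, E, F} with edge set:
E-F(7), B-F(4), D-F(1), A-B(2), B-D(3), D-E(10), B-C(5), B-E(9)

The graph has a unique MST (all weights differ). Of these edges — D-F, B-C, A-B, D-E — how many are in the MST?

Kruskal's algorithm — process edges by increasing weight (ties by edge label):
D-F (1): add — endpoints in different components.
A-B (2): add — endpoints in different components.
B-D (3): add — endpoints in different components.
B-F (4): skip — B and F already connected.
B-C (5): add — endpoints in different components.
E-F (7): add — endpoints in different components.
MST edge set: {D-F, A-B, B-D, B-C, E-F}.
Of the listed edges, {D-F, B-C, A-B} are in the MST → 3.

3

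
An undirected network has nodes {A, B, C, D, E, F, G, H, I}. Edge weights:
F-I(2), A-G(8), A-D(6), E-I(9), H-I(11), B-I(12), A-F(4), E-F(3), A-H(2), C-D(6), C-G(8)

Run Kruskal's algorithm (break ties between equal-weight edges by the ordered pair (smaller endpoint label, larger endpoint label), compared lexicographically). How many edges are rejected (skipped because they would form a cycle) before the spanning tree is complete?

Sort edges by weight, then run Kruskal:
A-H (2): add — endpoints in different components.
F-I (2): add — endpoints in different components.
E-F (3): add — endpoints in different components.
A-F (4): add — endpoints in different components.
A-D (6): add — endpoints in different components.
C-D (6): add — endpoints in different components.
A-G (8): add — endpoints in different components.
C-G (8): skip — C and G already connected.
E-I (9): skip — E and I already connected.
H-I (11): skip — H and I already connected.
B-I (12): add — endpoints in different components.
Edges rejected before the tree was complete: 3.

3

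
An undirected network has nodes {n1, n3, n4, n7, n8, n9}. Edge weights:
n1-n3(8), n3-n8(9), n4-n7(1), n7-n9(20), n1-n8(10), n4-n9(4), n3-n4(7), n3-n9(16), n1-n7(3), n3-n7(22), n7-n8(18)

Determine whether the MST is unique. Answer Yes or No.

Kruskal's algorithm — process edges by increasing weight (ties by edge label):
n4-n7 (1): add — endpoints in different components.
n1-n7 (3): add — endpoints in different components.
n4-n9 (4): add — endpoints in different components.
n3-n4 (7): add — endpoints in different components.
n1-n3 (8): skip — n3 and n1 already connected.
n3-n8 (9): add — endpoints in different components.
Every non-tree edge has weight strictly greater than the heaviest edge on the tree path between its endpoints, so the MST is unique.

Yes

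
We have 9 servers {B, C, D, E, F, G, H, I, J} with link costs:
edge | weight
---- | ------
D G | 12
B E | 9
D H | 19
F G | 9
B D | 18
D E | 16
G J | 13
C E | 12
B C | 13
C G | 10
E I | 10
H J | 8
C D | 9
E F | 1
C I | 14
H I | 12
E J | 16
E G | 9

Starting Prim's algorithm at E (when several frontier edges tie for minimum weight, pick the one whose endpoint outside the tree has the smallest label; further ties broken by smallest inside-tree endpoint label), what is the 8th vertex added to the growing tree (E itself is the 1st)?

Grow the tree from E using Prim:
Step 1: cheapest edge leaving the tree is E F (1); add F.
Step 2: cheapest edge leaving the tree is B E (9); add B.
Step 3: cheapest edge leaving the tree is E G (9); add G.
Step 4: cheapest edge leaving the tree is C G (10); add C.
Step 5: cheapest edge leaving the tree is C D (9); add D.
Step 6: cheapest edge leaving the tree is E I (10); add I.
Step 7: cheapest edge leaving the tree is H I (12); add H.
Step 8: cheapest edge leaving the tree is H J (8); add J.
Vertex order: E, F, B, G, C, D, I, H, J. The 8th vertex is H.

H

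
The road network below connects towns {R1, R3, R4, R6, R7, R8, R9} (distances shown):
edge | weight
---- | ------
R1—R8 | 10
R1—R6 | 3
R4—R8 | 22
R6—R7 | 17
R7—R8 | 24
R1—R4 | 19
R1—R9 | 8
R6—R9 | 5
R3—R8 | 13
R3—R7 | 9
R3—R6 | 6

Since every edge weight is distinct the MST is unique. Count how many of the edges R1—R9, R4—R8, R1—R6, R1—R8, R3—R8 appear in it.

Kruskal's algorithm — process edges by increasing weight (ties by edge label):
R1—R6 (3): add — endpoints in different components.
R6—R9 (5): add — endpoints in different components.
R3—R6 (6): add — endpoints in different components.
R1—R9 (8): skip — R1 and R9 already connected.
R3—R7 (9): add — endpoints in different components.
R1—R8 (10): add — endpoints in different components.
R3—R8 (13): skip — R3 and R8 already connected.
R6—R7 (17): skip — R7 and R6 already connected.
R1—R4 (19): add — endpoints in different components.
MST edge set: {R1—R6, R6—R9, R3—R6, R3—R7, R1—R8, R1—R4}.
Of the listed edges, {R1—R6, R1—R8} are in the MST → 2.

2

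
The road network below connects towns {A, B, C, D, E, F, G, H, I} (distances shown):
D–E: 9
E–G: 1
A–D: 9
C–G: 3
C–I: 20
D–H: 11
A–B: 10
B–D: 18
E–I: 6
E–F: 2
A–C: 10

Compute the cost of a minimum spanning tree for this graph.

Prim's algorithm from C:
Step 1: cheapest edge leaving the tree is C–G (3); add G.
Step 2: cheapest edge leaving the tree is E–G (1); add E.
Step 3: cheapest edge leaving the tree is E–F (2); add F.
Step 4: cheapest edge leaving the tree is E–I (6); add I.
Step 5: cheapest edge leaving the tree is D–E (9); add D.
Step 6: cheapest edge leaving the tree is A–D (9); add A.
Step 7: cheapest edge leaving the tree is A–B (10); add B.
Step 8: cheapest edge leaving the tree is D–H (11); add H.
MST edges: C–G, E–G, E–F, E–I, D–E, A–D, A–B, D–H; total weight 3+1+2+6+9+9+10+11 = 51.

51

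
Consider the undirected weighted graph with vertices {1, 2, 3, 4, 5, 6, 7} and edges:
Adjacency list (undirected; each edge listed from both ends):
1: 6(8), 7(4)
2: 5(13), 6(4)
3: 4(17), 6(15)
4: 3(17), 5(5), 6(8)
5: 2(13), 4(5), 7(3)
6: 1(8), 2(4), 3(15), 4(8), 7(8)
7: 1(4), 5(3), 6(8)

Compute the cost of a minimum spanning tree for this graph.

Prim, starting at 2.
Step 1: frontier [2–6 4, 2–5 13] → take 2–6 (4); add 6.
Step 2: frontier [2–5 13, 1–6 8, 4–6 8, 6–7 8, 3–6 15] → take 1–6 (8); add 1.
Step 3: frontier [1–7 4, 2–5 13, 4–6 8, 6–7 8, 3–6 15] → take 1–7 (4); add 7.
Step 4: frontier [2–5 13, 4–6 8, 3–6 15, 5–7 3] → take 5–7 (3); add 5.
Step 5: frontier [4–5 5, 4–6 8, 3–6 15] → take 4–5 (5); add 4.
Step 6: frontier [3–4 17, 3–6 15] → take 3–6 (15); add 3.
MST edges: 2–6, 1–6, 1–7, 5–7, 4–5, 3–6; total weight 4+8+4+3+5+15 = 39.

39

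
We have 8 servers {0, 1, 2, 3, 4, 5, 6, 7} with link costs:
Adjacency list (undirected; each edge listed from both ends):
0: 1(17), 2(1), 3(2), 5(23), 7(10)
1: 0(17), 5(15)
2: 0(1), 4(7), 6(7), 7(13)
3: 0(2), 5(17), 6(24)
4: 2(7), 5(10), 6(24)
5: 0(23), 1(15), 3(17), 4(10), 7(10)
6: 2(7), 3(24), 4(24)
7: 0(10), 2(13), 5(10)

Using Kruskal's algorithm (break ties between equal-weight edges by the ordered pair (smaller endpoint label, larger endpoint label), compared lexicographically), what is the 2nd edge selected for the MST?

Kruskal: consider edges lightest-first.
0 2 (1): add — endpoints in different components.
0 3 (2): add — endpoints in different components.
2 4 (7): add — endpoints in different components.
2 6 (7): add — endpoints in different components.
0 7 (10): add — endpoints in different components.
4 5 (10): add — endpoints in different components.
5 7 (10): skip — 5 and 7 already connected.
2 7 (13): skip — 2 and 7 already connected.
1 5 (15): add — endpoints in different components.
The 2nd edge added is 0 3.

0-3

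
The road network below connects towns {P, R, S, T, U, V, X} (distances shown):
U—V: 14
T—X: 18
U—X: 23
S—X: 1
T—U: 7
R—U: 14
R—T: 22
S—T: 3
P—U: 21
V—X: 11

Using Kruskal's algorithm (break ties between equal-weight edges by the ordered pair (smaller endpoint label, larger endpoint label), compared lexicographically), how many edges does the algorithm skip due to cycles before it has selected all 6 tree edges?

2

Sort edges by weight, then run Kruskal:
S—X (1): add — endpoints in different components.
S—T (3): add — endpoints in different components.
T—U (7): add — endpoints in different components.
V—X (11): add — endpoints in different components.
R—U (14): add — endpoints in different components.
U—V (14): skip — U and V already connected.
T—X (18): skip — T and X already connected.
P—U (21): add — endpoints in different components.
Edges rejected before the tree was complete: 2.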